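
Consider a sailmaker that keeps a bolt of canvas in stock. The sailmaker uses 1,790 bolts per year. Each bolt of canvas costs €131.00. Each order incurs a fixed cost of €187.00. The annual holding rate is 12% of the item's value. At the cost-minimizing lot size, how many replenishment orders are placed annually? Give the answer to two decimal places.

N ≈ 8.67 orders per year

Holding cost H = 0.12 × €131.00 = €15.7200 per unit per year.
Q* = √(2DS/H) = √(2 × 1,790 × 187 / 15.72) ≈ 206.37.
Orders per year = D / Q* = 1,790 / 206.37 ≈ 8.674.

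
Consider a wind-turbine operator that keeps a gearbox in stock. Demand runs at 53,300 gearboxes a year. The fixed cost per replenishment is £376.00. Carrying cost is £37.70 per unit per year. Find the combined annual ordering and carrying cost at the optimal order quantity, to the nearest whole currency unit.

TC* ≈ £38,873

The optimal lot size = √(2DS/H) = √(2 × 53,300 × 376 / 37.7) ≈ 1031.10.
At Q*, ordering cost (D/Q*)S equals holding cost (Q*/2)H, each = √(DSH/2).
Minimum total = √(2DSH) = √(2 × 53,300 × 376 × 37.7) ≈ 38872.565.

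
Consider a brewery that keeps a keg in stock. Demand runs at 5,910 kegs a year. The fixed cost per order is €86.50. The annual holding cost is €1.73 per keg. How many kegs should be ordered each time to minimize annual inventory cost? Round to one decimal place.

EOQ = √(2DS / H) = √(2 × 5,910 × 86.5 / 1.73).
= √(1,022,430 / 1.73) = √591,000 ≈ 768.765.

Q* ≈ 768.8 kegs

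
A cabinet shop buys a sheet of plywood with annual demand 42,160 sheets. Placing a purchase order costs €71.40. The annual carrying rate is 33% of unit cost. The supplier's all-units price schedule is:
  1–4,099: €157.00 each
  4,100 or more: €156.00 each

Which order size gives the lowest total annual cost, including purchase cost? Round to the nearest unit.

Q* ≈ 341 sheets

Holding cost per unit per year at price C is H = 0.33·C.
For each price level, check whether its EOQ is feasible; otherwise the best quantity at that price is the breakpoint.
EOQ at €157.00 = 340.9 (feasible in tier 1): TC = 42,160×€157.00 + (42,160/340.9)×71.4 + (340.9/2)×0.33×€157.00 = €6,636,781.24.
EOQ at €156.00 = 342.0 < 4100, so use break Q=4100: TC = 42,160×€156.00 + (42,160/4100.0)×71.4 + (4100.0/2)×0.33×€156.00 = €6,683,228.20.
Lowest total cost is €6,636,781.24 at Q = 340.9.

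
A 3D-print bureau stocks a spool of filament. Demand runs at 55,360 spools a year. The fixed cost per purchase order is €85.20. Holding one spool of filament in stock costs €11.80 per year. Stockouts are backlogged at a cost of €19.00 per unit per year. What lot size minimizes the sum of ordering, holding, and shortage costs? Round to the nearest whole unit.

With planned backorders, Q* = √(2DS/H) · √((H+B)/B).
√(2DS/H) = √(2 × 55,360 × 85.2 / 11.8) = 894.112.
√((H+B)/B) = √((11.8+19)/19) = 1.2732.
Q* ≈ 1138.388.

Q* ≈ 1,138 spools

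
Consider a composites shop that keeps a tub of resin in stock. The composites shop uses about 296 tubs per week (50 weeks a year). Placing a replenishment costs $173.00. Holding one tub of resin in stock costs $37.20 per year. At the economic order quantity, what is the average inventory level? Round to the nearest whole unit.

Average inventory ≈ 186 tubs

Annual demand D = 296 × 50 = 14,800.
EOQ = √(2DS/H) = √(2 × 14,800 × 173 / 37.2) ≈ 371.02.
Average inventory = Q*/2 ≈ 371.02 / 2 = 185.510.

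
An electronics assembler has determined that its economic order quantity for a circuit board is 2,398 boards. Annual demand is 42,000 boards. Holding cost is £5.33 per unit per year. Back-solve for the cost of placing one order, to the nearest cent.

Invert the EOQ relation Q*² = 2DS/H.
From Q* = √(2DS/H): S = Q*²H / (2D) = 2,398² × 5.33 / (2 × 42,000) = 364.8768.

S ≈ £364.88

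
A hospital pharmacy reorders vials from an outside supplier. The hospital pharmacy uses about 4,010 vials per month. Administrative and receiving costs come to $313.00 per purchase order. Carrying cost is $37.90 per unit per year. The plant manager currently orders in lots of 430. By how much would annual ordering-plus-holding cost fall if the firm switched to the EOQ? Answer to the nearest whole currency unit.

Annual demand D = 4,010 × 12 = 48,120.
EOQ = √(2DS/H) = √(2 × 48,120 × 313 / 37.9) ≈ 891.52.
Cost at Q* = (D/Q*)S + (Q*/2)H = √(2DSH) ≈ $33,788.55.
Cost at Q = 430: (48,120/430)×313 + (430/2)×37.9 = $35,026.88 + $8,148.50 = $43,175.38.
Excess = $43,175.38 − $33,788.55 = $9,386.83.

Extra cost ≈ $9,387 per year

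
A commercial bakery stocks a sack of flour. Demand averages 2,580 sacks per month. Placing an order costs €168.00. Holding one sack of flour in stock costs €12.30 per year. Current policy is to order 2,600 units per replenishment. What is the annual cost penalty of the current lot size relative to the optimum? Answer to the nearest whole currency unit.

Extra cost ≈ €6,679 per year

Annual demand D = 2,580 × 12 = 30,960.
EOQ = √(2DS/H) = √(2 × 30,960 × 168 / 12.3) ≈ 919.64.
Cost at Q* = (D/Q*)S + (Q*/2)H = √(2DSH) ≈ €11,311.56.
Cost at Q = 2,600: (30,960/2,600)×168 + (2,600/2)×12.3 = €2,000.49 + €15,990.00 = €17,990.49.
Excess = €17,990.49 − €11,311.56 = €6,678.93.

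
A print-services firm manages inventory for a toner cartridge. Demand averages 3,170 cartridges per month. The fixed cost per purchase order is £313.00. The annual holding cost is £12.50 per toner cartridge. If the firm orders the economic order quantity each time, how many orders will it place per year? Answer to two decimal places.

N ≈ 27.56 orders per year

Annual demand D = 3,170 × 12 = 38,040.
Q* = √(2DS/H) = √(2 × 38,040 × 313 / 12.5) ≈ 1380.23.
Orders per year = D / Q* = 38,040 / 1380.23 ≈ 27.561.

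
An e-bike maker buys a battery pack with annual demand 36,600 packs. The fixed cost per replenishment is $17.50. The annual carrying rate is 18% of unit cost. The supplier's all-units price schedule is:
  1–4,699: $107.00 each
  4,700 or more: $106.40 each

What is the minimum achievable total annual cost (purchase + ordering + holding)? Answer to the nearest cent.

Holding cost per unit per year at price C is H = 0.18·C.
Evaluate total cost at each tier's feasible EOQ or, if the EOQ is below the tier, at the tier's minimum quantity.
EOQ at $107.00 = 257.9 (feasible in tier 1): TC = 36,600×$107.00 + (36,600/257.9)×17.5 + (257.9/2)×0.18×$107.00 = $3,921,167.10.
EOQ at $106.40 = 258.6 < 4700, so use break Q=4700: TC = 36,600×$106.40 + (36,600/4700.0)×17.5 + (4700.0/2)×0.18×$106.40 = $3,939,383.48.
Lowest total cost among the candidates is at Q = 257.9.

TC* ≈ $3,921,167.10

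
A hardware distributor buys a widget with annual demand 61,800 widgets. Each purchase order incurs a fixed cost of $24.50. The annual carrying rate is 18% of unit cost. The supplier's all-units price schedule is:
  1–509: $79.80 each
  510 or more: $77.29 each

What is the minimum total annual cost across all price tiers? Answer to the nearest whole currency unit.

TC* ≈ $4,783,038

Holding cost per unit per year at price C is H = 0.18·C.
For each price level, check whether its EOQ is feasible; otherwise the best quantity at that price is the breakpoint.
EOQ at $79.80 = 459.1 (feasible in tier 1): TC = 61,800×$79.80 + (61,800/459.1)×24.5 + (459.1/2)×0.18×$79.80 = $4,938,235.23.
EOQ at $77.29 = 466.5 < 510, so use break Q=510: TC = 61,800×$77.29 + (61,800/510.0)×24.5 + (510.0/2)×0.18×$77.29 = $4,783,038.43.
Lowest total cost among the candidates is at Q = 510.0.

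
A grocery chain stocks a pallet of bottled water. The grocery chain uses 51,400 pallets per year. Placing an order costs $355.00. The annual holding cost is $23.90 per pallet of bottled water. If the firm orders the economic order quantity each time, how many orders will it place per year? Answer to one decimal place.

N ≈ 41.6 orders per year

The optimal lot size = √(2DS/H) = √(2 × 51,400 × 355 / 23.9) ≈ 1235.70.
Orders per year = D / Q* = 51,400 / 1235.70 ≈ 41.596.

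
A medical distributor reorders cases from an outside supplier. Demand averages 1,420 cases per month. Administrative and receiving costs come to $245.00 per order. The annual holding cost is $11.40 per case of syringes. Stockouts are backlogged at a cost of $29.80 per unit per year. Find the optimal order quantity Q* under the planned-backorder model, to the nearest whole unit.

Annual demand D = 1,420 × 12 = 17,040.
With planned backorders, Q* = √(2DS/H) · √((H+B)/B).
√(2DS/H) = √(2 × 17,040 × 245 / 11.4) = 855.816.
√((H+B)/B) = √((11.4+29.8)/29.8) = 1.1758.
Q* ≈ 1006.285.

Q* ≈ 1,006 cases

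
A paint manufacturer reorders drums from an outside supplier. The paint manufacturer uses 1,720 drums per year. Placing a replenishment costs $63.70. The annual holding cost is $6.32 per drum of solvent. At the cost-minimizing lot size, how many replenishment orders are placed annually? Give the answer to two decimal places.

N ≈ 9.24 orders per year

EOQ = √(2DS/H) = √(2 × 1,720 × 63.7 / 6.32) ≈ 186.20.
Orders per year = D / Q* = 1,720 / 186.20 ≈ 9.237.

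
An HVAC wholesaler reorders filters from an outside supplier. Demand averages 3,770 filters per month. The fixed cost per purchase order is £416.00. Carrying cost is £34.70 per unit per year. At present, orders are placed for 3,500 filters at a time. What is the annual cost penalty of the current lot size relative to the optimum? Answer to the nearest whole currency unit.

Annual demand D = 3,770 × 12 = 45,240.
EOQ = √(2DS/H) = √(2 × 45,240 × 416 / 34.7) ≈ 1041.50.
Cost at Q* = (D/Q*)S + (Q*/2)H = √(2DSH) ≈ £36,139.96.
Cost at Q = 3,500: (45,240/3,500)×416 + (3,500/2)×34.7 = £5,377.10 + £60,725.00 = £66,102.10.
Excess = £66,102.10 − £36,139.96 = £29,962.13.

Extra cost ≈ £29,962 per year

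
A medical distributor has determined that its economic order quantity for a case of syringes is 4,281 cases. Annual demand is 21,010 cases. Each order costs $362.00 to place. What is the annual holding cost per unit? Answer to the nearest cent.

H ≈ $0.83

The basic EOQ model gives Q* = √(2DS/H); rearrange for the unknown.
From Q* = √(2DS/H): H = 2DS / Q*² = 2 × 21,010 × 362 / 4,281² = 0.8300.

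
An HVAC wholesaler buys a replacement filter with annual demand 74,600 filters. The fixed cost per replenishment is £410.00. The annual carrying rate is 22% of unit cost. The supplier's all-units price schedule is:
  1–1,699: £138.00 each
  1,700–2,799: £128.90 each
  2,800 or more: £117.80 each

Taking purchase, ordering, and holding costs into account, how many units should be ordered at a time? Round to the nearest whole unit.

Holding cost per unit per year at price C is H = 0.22·C.
Candidates are each tier's EOQ (if it falls in that tier) and each price-break quantity.
EOQ at £138.00 = 1419.5 (feasible in tier 1): TC = 74,600×£138.00 + (74,600/1419.5)×410 + (1419.5/2)×0.22×£138.00 = £10,337,895.03.
EOQ at £128.90 = 1468.7 < 1700, so use break Q=1700: TC = 74,600×£128.90 + (74,600/1700.0)×410 + (1700.0/2)×0.22×£128.90 = £9,658,036.06.
EOQ at £117.80 = 1536.4 < 2800, so use break Q=2800: TC = 74,600×£117.80 + (74,600/2800.0)×410 + (2800.0/2)×0.22×£117.80 = £8,835,085.97.
Lowest total cost is £8,835,085.97 at Q = 2800.0.

Q* ≈ 2,800 filters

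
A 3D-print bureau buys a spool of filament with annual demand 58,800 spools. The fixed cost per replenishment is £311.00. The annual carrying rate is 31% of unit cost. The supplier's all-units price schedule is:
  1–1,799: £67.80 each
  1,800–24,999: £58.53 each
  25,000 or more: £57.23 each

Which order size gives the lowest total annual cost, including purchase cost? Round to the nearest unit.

Holding cost per unit per year at price C is H = 0.31·C.
Candidates are each tier's EOQ (if it falls in that tier) and each price-break quantity.
EOQ at £67.80 = 1319.1 (feasible in tier 1): TC = 58,800×£67.80 + (58,800/1319.1)×311 + (1319.1/2)×0.31×£67.80 = £4,014,365.51.
EOQ at £58.53 = 1419.8 < 1800, so use break Q=1800: TC = 58,800×£58.53 + (58,800/1800.0)×311 + (1800.0/2)×0.31×£58.53 = £3,468,053.20.
EOQ at £57.23 = 1435.8 < 25000, so use break Q=25000: TC = 58,800×£57.23 + (58,800/25000.0)×311 + (25000.0/2)×0.31×£57.23 = £3,587,621.72.
Lowest total cost is £3,468,053.20 at Q = 1800.0.

Q* ≈ 1,800 spools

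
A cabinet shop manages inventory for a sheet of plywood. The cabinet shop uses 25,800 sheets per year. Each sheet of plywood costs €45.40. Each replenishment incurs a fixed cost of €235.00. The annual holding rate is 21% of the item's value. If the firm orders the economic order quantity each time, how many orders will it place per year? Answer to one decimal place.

N ≈ 22.9 orders per year

Holding cost H = 0.21 × €45.40 = €9.5340 per unit per year.
EOQ = √(2DS/H) = √(2 × 25,800 × 235 / 9.534) ≈ 1127.77.
Orders per year = D / Q* = 25,800 / 1127.77 ≈ 22.877.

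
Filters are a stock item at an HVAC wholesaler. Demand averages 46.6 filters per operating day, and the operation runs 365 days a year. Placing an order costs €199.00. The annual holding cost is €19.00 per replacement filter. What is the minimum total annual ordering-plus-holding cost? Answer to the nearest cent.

Annual demand D = 46.6 × 365 = 17,009.
The optimal lot size = √(2DS/H) = √(2 × 17,009 × 199 / 19) ≈ 596.90.
At Q*, ordering cost (D/Q*)S equals holding cost (Q*/2)H, each = √(DSH/2).
Minimum total = √(2DSH) = √(2 × 17,009 × 199 × 19) ≈ 11341.167.

TC* ≈ €11,341.17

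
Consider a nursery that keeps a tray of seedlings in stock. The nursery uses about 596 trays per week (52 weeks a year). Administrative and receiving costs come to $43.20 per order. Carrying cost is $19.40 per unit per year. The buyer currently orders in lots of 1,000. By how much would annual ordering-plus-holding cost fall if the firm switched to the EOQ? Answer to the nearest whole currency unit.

Annual demand D = 596 × 52 = 30,992.
EOQ = √(2DS/H) = √(2 × 30,992 × 43.2 / 19.4) ≈ 371.52.
Cost at Q* = (D/Q*)S + (Q*/2)H = √(2DSH) ≈ $7,207.46.
Cost at Q = 1,000: (30,992/1,000)×43.2 + (1,000/2)×19.4 = $1,338.85 + $9,700.00 = $11,038.85.
Excess = $11,038.85 − $7,207.46 = $3,831.39.

Extra cost ≈ $3,831 per year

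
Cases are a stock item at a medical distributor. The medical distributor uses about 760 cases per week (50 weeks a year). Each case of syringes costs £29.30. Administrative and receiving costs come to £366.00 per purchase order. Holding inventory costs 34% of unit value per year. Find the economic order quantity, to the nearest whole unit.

Annual demand D = 760 × 50 = 38,000.
Holding cost H = 0.34 × £29.30 = £9.9620 per unit per year.
EOQ = √(2DS / H) = √(2 × 38,000 × 366 / 9.962).
= √(27,816,000 / 9.962) = √2,792,210.3995 ≈ 1670.991.

Q* ≈ 1,671 cases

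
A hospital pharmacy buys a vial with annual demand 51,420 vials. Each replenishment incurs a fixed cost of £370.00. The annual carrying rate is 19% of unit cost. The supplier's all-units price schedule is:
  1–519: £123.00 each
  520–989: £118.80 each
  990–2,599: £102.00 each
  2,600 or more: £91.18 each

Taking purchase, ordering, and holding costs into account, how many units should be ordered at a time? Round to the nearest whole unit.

Holding cost per unit per year at price C is H = 0.19·C.
Evaluate total cost at each tier's feasible EOQ or, if the EOQ is below the tier, at the tier's minimum quantity.
Tier 1 (£123.00): EOQ = 1276.0 exceeds tier's upper bound 519, so this tier is dominated.
Tier 2 (£118.80): EOQ = 1298.4 exceeds tier's upper bound 989, so this tier is dominated.
EOQ at £102.00 = 1401.2 (feasible in tier 3): TC = 51,420×£102.00 + (51,420/1401.2)×370 + (1401.2/2)×0.19×£102.00 = £5,271,995.56.
EOQ at £91.18 = 1482.0 < 2600, so use break Q=2600: TC = 51,420×£91.18 + (51,420/2600.0)×370 + (2600.0/2)×0.19×£91.18 = £4,718,314.52.
Lowest total cost is £4,718,314.52 at Q = 2600.0.

Q* ≈ 2,600 vials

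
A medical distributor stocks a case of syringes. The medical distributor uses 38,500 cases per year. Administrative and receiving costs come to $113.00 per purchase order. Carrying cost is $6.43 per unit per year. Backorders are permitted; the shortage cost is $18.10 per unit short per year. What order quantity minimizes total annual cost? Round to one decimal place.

Q* ≈ 1,354.2 cases

With planned backorders, Q* = √(2DS/H) · √((H+B)/B).
√(2DS/H) = √(2 × 38,500 × 113 / 6.43) = 1163.266.
√((H+B)/B) = √((6.43+18.1)/18.1) = 1.1642.
Q* ≈ 1354.218.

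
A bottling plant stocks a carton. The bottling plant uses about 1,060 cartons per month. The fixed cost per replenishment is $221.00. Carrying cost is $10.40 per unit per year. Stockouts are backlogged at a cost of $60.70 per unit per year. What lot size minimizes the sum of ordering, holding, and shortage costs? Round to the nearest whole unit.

Q* ≈ 796 cartons

Annual demand D = 1,060 × 12 = 12,720.
With planned backorders, Q* = √(2DS/H) · √((H+B)/B).
√(2DS/H) = √(2 × 12,720 × 221 / 10.4) = 735.255.
√((H+B)/B) = √((10.4+60.7)/60.7) = 1.0823.
Q* ≈ 795.753.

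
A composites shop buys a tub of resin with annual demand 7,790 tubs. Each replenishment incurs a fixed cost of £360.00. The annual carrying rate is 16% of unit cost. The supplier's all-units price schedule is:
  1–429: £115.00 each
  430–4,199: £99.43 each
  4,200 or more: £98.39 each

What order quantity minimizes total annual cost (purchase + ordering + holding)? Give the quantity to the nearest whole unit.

Q* ≈ 594 tubs

Holding cost per unit per year at price C is H = 0.16·C.
For each price level, check whether its EOQ is feasible; otherwise the best quantity at that price is the breakpoint.
Tier 1 (£115.00): EOQ = 552.1 exceeds tier's upper bound 429, so this tier is dominated.
EOQ at £99.43 = 593.8 (feasible in tier 2): TC = 7,790×£99.43 + (7,790/593.8)×360 + (593.8/2)×0.16×£99.43 = £784,005.82.
EOQ at £98.39 = 596.9 < 4200, so use break Q=4200: TC = 7,790×£98.39 + (7,790/4200.0)×360 + (4200.0/2)×0.16×£98.39 = £800,184.85.
Lowest total cost is £784,005.82 at Q = 593.8.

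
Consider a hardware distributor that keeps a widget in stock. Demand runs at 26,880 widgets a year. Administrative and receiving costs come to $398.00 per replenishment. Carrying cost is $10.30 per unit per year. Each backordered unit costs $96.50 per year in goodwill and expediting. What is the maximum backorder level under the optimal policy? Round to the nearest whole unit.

With planned backorders, Q* = √(2DS/H) · √((H+B)/B).
√(2DS/H) = √(2 × 26,880 × 398 / 10.3) = 1441.294.
√((H+B)/B) = √((10.3+96.5)/96.5) = 1.0520.
Q* ≈ 1516.263.
S* = Q* · H/(H+B) = 1516.263 × 10.3/106.8 ≈ 146.231.

S* ≈ 146 widgets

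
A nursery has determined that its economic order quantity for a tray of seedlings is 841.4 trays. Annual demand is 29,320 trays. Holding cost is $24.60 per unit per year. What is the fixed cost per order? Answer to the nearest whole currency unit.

Invert the EOQ relation Q*² = 2DS/H.
From Q* = √(2DS/H): S = Q*²H / (2D) = 841.4² × 24.6 / (2 × 29,320) = 296.9930.

S ≈ $297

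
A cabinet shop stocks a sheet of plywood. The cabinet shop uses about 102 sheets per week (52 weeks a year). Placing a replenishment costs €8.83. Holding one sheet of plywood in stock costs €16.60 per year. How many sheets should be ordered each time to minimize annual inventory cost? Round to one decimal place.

Annual demand D = 102 × 52 = 5,304.
EOQ = √(2DS / H) = √(2 × 5,304 × 8.83 / 16.6).
= √(93,668.64 / 16.6) = √5,642.6892 ≈ 75.118.

Q* ≈ 75.1 sheets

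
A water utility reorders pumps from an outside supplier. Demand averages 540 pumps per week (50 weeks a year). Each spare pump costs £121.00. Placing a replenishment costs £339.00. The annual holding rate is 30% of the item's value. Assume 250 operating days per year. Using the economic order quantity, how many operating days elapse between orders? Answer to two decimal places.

T ≈ 6.58 days

Annual demand D = 540 × 50 = 27,000.
Holding cost H = 0.30 × £121.00 = £36.3000 per unit per year.
Q* = √(2DS/H) = √(2 × 27,000 × 339 / 36.3) ≈ 710.14.
Cycle time = Q*/D × 250 = 710.14 / 27,000 × 250 ≈ 6.575 days.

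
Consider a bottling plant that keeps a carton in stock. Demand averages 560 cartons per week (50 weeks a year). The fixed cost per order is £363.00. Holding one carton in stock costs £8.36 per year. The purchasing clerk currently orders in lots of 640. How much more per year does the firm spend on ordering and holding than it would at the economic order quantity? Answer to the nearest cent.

Extra cost ≈ £5,520.27 per year

Annual demand D = 560 × 50 = 28,000.
EOQ = √(2DS/H) = √(2 × 28,000 × 363 / 8.36) ≈ 1559.35.
Cost at Q* = (D/Q*)S + (Q*/2)H = √(2DSH) ≈ £13,036.18.
Cost at Q = 640: (28,000/640)×363 + (640/2)×8.36 = £15,881.25 + £2,675.20 = £18,556.45.
Excess = £18,556.45 − £13,036.18 = £5,520.27.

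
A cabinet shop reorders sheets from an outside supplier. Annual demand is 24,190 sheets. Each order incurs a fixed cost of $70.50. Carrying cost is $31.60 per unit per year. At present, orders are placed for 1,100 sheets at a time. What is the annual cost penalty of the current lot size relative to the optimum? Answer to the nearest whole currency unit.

EOQ = √(2DS/H) = √(2 × 24,190 × 70.5 / 31.6) ≈ 328.54.
Cost at Q* = (D/Q*)S + (Q*/2)H = √(2DSH) ≈ $10,381.76.
Cost at Q = 1,100: (24,190/1,100)×70.5 + (1,100/2)×31.6 = $1,550.36 + $17,380.00 = $18,930.36.
Excess = $18,930.36 − $10,381.76 = $8,548.60.

Extra cost ≈ $8,549 per year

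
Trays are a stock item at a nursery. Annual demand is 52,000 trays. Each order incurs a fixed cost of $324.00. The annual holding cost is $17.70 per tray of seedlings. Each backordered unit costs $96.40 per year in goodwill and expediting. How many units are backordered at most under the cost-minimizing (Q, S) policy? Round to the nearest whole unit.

S* ≈ 233 trays

With planned backorders, Q* = √(2DS/H) · √((H+B)/B).
√(2DS/H) = √(2 × 52,000 × 324 / 17.7) = 1379.757.
√((H+B)/B) = √((17.7+96.4)/96.4) = 1.0879.
Q* ≈ 1501.090.
S* = Q* · H/(H+B) = 1501.090 × 17.7/114.1 ≈ 232.860.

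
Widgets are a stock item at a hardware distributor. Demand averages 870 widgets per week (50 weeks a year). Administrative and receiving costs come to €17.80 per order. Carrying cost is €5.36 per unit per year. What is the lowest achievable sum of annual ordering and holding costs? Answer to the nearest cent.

Annual demand D = 870 × 50 = 43,500.
EOQ = √(2DS/H) = √(2 × 43,500 × 17.8 / 5.36) ≈ 537.51.
At the optimum the two cost components are equal, so total cost = 2·(Q*/2)H = Q*·H.
Minimum total = √(2DSH) = √(2 × 43,500 × 17.8 × 5.36) ≈ 2881.058.

TC* ≈ €2,881.06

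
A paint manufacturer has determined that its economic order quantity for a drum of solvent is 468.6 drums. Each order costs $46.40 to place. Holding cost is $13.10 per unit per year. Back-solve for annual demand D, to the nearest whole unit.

D ≈ 30,998 drums per year

Invert the EOQ relation Q*² = 2DS/H.
From Q* = √(2DS/H): D = Q*²H / (2S) = 468.6² × 13.1 / (2 × 46.4) = 30997.587.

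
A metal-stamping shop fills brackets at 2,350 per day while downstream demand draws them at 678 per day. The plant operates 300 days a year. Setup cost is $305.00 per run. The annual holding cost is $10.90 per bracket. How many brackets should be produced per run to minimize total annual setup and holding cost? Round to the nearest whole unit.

Q* ≈ 4,000 brackets

Annual demand D = 678 × 300 = 203,400.
Production build-up factor (1 − d/p) = 1 − 678/2,350 = 0.7115.
Q* = √(2DS / (H(1 − d/p))) = √(2 × 203,400 × 305 / (10.9 × 0.7115)).
= √(124,074,000 / 7.7552) ≈ 3999.843.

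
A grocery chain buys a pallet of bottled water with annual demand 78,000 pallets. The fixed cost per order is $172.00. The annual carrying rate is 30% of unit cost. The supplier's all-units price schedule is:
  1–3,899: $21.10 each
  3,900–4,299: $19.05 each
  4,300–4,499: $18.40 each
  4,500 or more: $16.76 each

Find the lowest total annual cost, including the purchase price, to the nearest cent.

TC* ≈ $1,321,574.33

Holding cost per unit per year at price C is H = 0.30·C.
Candidates are each tier's EOQ (if it falls in that tier) and each price-break quantity.
EOQ at $21.10 = 2058.8 (feasible in tier 1): TC = 78,000×$21.10 + (78,000/2058.8)×172 + (2058.8/2)×0.30×$21.10 = $1,658,832.52.
EOQ at $19.05 = 2166.8 < 3900, so use break Q=3900: TC = 78,000×$19.05 + (78,000/3900.0)×172 + (3900.0/2)×0.30×$19.05 = $1,500,484.25.
EOQ at $18.40 = 2204.7 < 4300, so use break Q=4300: TC = 78,000×$18.40 + (78,000/4300.0)×172 + (4300.0/2)×0.30×$18.40 = $1,450,188.00.
EOQ at $16.76 = 2310.1 < 4500, so use break Q=4500: TC = 78,000×$16.76 + (78,000/4500.0)×172 + (4500.0/2)×0.30×$16.76 = $1,321,574.33.
Lowest total cost among the candidates is at Q = 4500.0.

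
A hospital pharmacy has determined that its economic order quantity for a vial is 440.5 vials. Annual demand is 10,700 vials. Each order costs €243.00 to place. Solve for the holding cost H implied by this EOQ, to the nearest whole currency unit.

The basic EOQ model gives Q* = √(2DS/H); rearrange for the unknown.
From Q* = √(2DS/H): H = 2DS / Q*² = 2 × 10,700 × 243 / 440.5² = 26.7996.

H ≈ €27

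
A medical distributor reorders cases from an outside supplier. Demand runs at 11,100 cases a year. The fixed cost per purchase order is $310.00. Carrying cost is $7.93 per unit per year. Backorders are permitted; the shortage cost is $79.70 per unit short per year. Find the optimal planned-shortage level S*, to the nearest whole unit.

S* ≈ 88 cases

With planned backorders, Q* = √(2DS/H) · √((H+B)/B).
√(2DS/H) = √(2 × 11,100 × 310 / 7.93) = 931.581.
√((H+B)/B) = √((7.93+79.7)/79.7) = 1.0486.
Q* ≈ 976.828.
S* = Q* · H/(H+B) = 976.828 × 7.93/87.63 ≈ 88.397.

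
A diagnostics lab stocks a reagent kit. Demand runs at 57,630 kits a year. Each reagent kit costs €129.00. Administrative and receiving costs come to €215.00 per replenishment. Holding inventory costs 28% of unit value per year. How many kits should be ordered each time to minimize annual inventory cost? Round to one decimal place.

Holding cost H = 0.28 × €129.00 = €36.1200 per unit per year.
EOQ = √(2DS / H) = √(2 × 57,630 × 215 / 36.12).
= √(24,780,900 / 36.12) = √686,071.4286 ≈ 828.294.

Q* ≈ 828.3 kits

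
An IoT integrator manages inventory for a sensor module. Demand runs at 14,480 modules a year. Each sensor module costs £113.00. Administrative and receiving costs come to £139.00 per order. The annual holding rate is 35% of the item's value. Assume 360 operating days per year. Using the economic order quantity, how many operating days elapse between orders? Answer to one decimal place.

T ≈ 7.9 days

Holding cost H = 0.35 × £113.00 = £39.5500 per unit per year.
The optimal lot size = √(2DS/H) = √(2 × 14,480 × 139 / 39.55) ≈ 319.03.
Cycle time = Q*/D × 360 = 319.03 / 14,480 × 360 ≈ 7.932 days.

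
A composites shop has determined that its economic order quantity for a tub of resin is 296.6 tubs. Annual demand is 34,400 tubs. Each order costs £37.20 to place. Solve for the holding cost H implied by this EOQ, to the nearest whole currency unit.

Squaring Q* = √(2DS/H) gives Q*² = 2DS/H.
From Q* = √(2DS/H): H = 2DS / Q*² = 2 × 34,400 × 37.2 / 296.6² = 29.0930.

H ≈ £29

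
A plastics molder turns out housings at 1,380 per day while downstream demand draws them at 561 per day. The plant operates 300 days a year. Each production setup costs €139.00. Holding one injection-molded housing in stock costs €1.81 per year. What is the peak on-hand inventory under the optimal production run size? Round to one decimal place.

Annual demand D = 561 × 300 = 168,300.
Production build-up factor (1 − d/p) = 1 − 561/1,380 = 0.5935.
Q* = √(2DS / (H(1 − d/p))) = √(2 × 168,300 × 139 / (1.81 × 0.5935)).
= √(46,787,400 / 1.0742) ≈ 6599.678.
Maximum inventory = Q*(1 − d/p) = 6599.678 × 0.5935 ≈ 3916.766.

I_max ≈ 3,916.8 housings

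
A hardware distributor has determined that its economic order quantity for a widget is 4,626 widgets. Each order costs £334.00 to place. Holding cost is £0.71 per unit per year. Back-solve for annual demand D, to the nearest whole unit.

D ≈ 22,745 widgets per year

Invert the EOQ relation Q*² = 2DS/H.
From Q* = √(2DS/H): D = Q*²H / (2S) = 4,626² × 0.71 / (2 × 334) = 22745.377.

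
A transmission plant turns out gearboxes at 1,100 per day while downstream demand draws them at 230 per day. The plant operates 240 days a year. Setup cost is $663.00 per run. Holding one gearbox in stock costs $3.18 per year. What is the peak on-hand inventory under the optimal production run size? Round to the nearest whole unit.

Annual demand D = 230 × 240 = 55,200.
Production build-up factor (1 − d/p) = 1 − 230/1,100 = 0.7909.
Q* = √(2DS / (H(1 − d/p))) = √(2 × 55,200 × 663 / (3.18 × 0.7909)).
= √(73,195,200 / 2.5151) ≈ 5394.665.
Maximum inventory = Q*(1 − d/p) = 5394.665 × 0.7909 ≈ 4266.689.

I_max ≈ 4,267 gearboxes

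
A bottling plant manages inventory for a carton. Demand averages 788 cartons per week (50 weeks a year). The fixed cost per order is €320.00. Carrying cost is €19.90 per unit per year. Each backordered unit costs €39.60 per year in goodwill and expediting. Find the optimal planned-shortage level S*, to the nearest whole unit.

S* ≈ 461 cartons

Annual demand D = 788 × 50 = 39,400.
With planned backorders, Q* = √(2DS/H) · √((H+B)/B).
√(2DS/H) = √(2 × 39,400 × 320 / 19.9) = 1125.671.
√((H+B)/B) = √((19.9+39.6)/39.6) = 1.2258.
Q* ≈ 1379.820.
S* = Q* · H/(H+B) = 1379.820 × 19.9/59.5 ≈ 461.486.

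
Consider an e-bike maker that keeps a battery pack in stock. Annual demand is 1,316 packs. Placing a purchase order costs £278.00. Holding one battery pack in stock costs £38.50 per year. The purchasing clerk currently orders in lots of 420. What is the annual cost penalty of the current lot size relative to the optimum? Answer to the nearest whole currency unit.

EOQ = √(2DS/H) = √(2 × 1,316 × 278 / 38.5) ≈ 137.86.
Cost at Q* = (D/Q*)S + (Q*/2)H = √(2DSH) ≈ £5,307.57.
Cost at Q = 420: (1,316/420)×278 + (420/2)×38.5 = £871.07 + £8,085.00 = £8,956.07.
Excess = £8,956.07 − £5,307.57 = £3,648.50.

Extra cost ≈ £3,648 per year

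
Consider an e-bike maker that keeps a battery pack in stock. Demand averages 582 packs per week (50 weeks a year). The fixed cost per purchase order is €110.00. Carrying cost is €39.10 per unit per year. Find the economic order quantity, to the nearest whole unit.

Q* ≈ 405 packs

Annual demand D = 582 × 50 = 29,100.
EOQ = √(2DS / H) = √(2 × 29,100 × 110 / 39.1).
= √(6,402,000 / 39.1) = √163,734.0153 ≈ 404.641.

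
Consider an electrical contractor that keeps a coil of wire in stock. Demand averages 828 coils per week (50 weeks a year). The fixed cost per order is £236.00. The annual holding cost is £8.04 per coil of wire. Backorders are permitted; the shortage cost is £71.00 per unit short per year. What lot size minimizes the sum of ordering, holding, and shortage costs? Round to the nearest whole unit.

Q* ≈ 1,645 coils

Annual demand D = 828 × 50 = 41,400.
With planned backorders, Q* = √(2DS/H) · √((H+B)/B).
√(2DS/H) = √(2 × 41,400 × 236 / 8.04) = 1558.989.
√((H+B)/B) = √((8.04+71)/71) = 1.0551.
Q* ≈ 1644.892.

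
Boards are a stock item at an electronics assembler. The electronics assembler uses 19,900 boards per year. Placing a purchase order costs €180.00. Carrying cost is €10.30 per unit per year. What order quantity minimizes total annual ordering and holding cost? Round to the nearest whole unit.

EOQ = √(2DS / H) = √(2 × 19,900 × 180 / 10.3).
= √(7,164,000 / 10.3) = √695,533.9806 ≈ 833.987.

Q* ≈ 834 boards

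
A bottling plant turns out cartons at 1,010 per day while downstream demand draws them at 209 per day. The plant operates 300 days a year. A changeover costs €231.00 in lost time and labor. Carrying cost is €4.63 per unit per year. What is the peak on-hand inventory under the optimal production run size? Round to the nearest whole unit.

Annual demand D = 209 × 300 = 62,700.
Production build-up factor (1 − d/p) = 1 − 209/1,010 = 0.7931.
Q* = √(2DS / (H(1 − d/p))) = √(2 × 62,700 × 231 / (4.63 × 0.7931)).
= √(28,967,400 / 3.6719) ≈ 2808.722.
Maximum inventory = Q*(1 − d/p) = 2808.722 × 0.7931 ≈ 2227.511.

I_max ≈ 2,228 cartons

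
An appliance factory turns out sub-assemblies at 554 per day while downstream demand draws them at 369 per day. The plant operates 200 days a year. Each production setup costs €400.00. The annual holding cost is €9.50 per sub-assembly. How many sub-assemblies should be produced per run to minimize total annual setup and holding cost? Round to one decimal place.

Q* ≈ 4,314.0 sub-assemblies

Annual demand D = 369 × 200 = 73,800.
Production build-up factor (1 − d/p) = 1 − 369/554 = 0.3339.
Q* = √(2DS / (H(1 − d/p))) = √(2 × 73,800 × 400 / (9.5 × 0.3339)).
= √(59,040,000 / 3.1724) ≈ 4314.002.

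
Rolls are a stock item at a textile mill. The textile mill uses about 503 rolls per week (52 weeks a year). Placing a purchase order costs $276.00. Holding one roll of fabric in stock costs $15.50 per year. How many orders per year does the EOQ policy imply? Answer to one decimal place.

N ≈ 27.1 orders per year

Annual demand D = 503 × 52 = 26,156.
Q* = √(2DS/H) = √(2 × 26,156 × 276 / 15.5) ≈ 965.14.
Orders per year = D / Q* = 26,156 / 965.14 ≈ 27.101.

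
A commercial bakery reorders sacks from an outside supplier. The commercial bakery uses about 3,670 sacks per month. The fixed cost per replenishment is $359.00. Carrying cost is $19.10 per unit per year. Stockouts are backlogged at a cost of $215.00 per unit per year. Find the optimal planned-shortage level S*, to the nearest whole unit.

S* ≈ 110 sacks

Annual demand D = 3,670 × 12 = 44,040.
With planned backorders, Q* = √(2DS/H) · √((H+B)/B).
√(2DS/H) = √(2 × 44,040 × 359 / 19.1) = 1286.676.
√((H+B)/B) = √((19.1+215)/215) = 1.0435.
Q* ≈ 1342.612.
S* = Q* · H/(H+B) = 1342.612 × 19.1/234.1 ≈ 109.542.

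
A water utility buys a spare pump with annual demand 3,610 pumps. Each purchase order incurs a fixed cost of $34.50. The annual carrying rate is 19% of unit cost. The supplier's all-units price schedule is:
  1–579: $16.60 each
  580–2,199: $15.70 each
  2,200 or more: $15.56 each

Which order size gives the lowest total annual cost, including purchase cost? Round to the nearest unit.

Q* ≈ 580 pumps

Holding cost per unit per year at price C is H = 0.19·C.
For each price level, check whether its EOQ is feasible; otherwise the best quantity at that price is the breakpoint.
EOQ at $16.60 = 281.0 (feasible in tier 1): TC = 3,610×$16.60 + (3,610/281.0)×34.5 + (281.0/2)×0.19×$16.60 = $60,812.36.
EOQ at $15.70 = 289.0 < 580, so use break Q=580: TC = 3,610×$15.70 + (3,610/580.0)×34.5 + (580.0/2)×0.19×$15.70 = $57,756.80.
EOQ at $15.56 = 290.3 < 2200, so use break Q=2200: TC = 3,610×$15.56 + (3,610/2200.0)×34.5 + (2200.0/2)×0.19×$15.56 = $59,480.25.
Lowest total cost is $57,756.80 at Q = 580.0.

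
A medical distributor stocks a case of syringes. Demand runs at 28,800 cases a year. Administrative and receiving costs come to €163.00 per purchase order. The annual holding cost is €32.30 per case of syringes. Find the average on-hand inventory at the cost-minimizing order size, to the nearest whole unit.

EOQ = √(2DS/H) = √(2 × 28,800 × 163 / 32.3) ≈ 539.14.
Average inventory = Q*/2 ≈ 539.14 / 2 = 269.571.

Average inventory ≈ 270 cases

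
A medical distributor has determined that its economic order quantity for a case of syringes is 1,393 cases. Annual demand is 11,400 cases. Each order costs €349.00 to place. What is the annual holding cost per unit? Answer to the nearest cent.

The basic EOQ model gives Q* = √(2DS/H); rearrange for the unknown.
From Q* = √(2DS/H): H = 2DS / Q*² = 2 × 11,400 × 349 / 1,393² = 4.1007.

H ≈ €4.10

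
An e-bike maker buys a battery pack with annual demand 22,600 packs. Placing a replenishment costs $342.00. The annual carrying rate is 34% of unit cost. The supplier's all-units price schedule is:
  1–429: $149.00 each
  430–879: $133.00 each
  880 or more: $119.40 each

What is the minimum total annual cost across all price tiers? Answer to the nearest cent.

TC* ≈ $2,725,085.42

Holding cost per unit per year at price C is H = 0.34·C.
For each price level, check whether its EOQ is feasible; otherwise the best quantity at that price is the breakpoint.
Tier 1 ($149.00): EOQ = 552.4 exceeds tier's upper bound 429, so this tier is dominated.
EOQ at $133.00 = 584.7 (feasible in tier 2): TC = 22,600×$133.00 + (22,600/584.7)×342 + (584.7/2)×0.34×$133.00 = $3,032,239.15.
EOQ at $119.40 = 617.1 < 880, so use break Q=880: TC = 22,600×$119.40 + (22,600/880.0)×342 + (880.0/2)×0.34×$119.40 = $2,725,085.42.
Lowest total cost among the candidates is at Q = 880.0.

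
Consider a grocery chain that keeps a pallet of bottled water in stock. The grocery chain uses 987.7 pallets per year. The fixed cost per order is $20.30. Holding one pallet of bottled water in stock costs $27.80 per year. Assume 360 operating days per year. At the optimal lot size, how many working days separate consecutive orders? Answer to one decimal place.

Q* = √(2DS/H) = √(2 × 987.7 × 20.3 / 27.8) ≈ 37.98.
Cycle time = Q*/D × 360 = 37.98 / 987.7 × 360 ≈ 13.843 days.

T ≈ 13.8 days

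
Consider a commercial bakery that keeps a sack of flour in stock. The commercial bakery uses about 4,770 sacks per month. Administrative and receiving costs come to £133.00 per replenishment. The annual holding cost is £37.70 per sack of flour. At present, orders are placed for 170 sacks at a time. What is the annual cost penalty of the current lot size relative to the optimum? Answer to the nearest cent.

Extra cost ≈ £24,027.79 per year

Annual demand D = 4,770 × 12 = 57,240.
EOQ = √(2DS/H) = √(2 × 57,240 × 133 / 37.7) ≈ 635.51.
Cost at Q* = (D/Q*)S + (Q*/2)H = √(2DSH) ≈ £23,958.59.
Cost at Q = 170: (57,240/170)×133 + (170/2)×37.7 = £44,781.88 + £3,204.50 = £47,986.38.
Excess = £47,986.38 − £23,958.59 = £24,027.79.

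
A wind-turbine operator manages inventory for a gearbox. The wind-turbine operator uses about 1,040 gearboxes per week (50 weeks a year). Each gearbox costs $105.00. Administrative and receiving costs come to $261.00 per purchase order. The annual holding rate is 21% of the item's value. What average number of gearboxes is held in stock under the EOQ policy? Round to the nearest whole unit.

Annual demand D = 1,040 × 50 = 52,000.
Holding cost H = 0.21 × $105.00 = $22.0500 per unit per year.
The optimal lot size = √(2DS/H) = √(2 × 52,000 × 261 / 22.05) ≈ 1109.51.
Average inventory = Q*/2 ≈ 1109.51 / 2 = 554.757.

Average inventory ≈ 555 gearboxes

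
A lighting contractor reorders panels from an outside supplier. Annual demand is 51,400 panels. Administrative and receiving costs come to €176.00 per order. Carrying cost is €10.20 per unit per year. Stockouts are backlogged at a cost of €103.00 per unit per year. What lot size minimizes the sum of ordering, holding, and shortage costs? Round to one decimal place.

With planned backorders, Q* = √(2DS/H) · √((H+B)/B).
√(2DS/H) = √(2 × 51,400 × 176 / 10.2) = 1331.842.
√((H+B)/B) = √((10.2+103)/103) = 1.0483.
Q* ≈ 1396.231.

Q* ≈ 1,396.2 panels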